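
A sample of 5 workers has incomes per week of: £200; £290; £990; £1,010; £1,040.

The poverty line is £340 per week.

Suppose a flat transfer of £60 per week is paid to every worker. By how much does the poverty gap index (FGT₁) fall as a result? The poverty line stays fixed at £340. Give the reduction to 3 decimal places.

Before: below the line — £200, £290; poverty gap index (FGT₁) = 0.11176.
After the £60 transfer: below the line — £260; poverty gap index (FGT₁) = 0.04706.
Reduction = 0.11176 − 0.04706 = 0.065.

0.065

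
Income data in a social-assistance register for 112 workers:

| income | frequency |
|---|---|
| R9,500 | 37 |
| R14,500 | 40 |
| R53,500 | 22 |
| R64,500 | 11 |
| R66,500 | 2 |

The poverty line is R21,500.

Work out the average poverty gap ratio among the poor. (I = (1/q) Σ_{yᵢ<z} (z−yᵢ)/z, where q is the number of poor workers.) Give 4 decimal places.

0.4373

Incomes under z: 37×R9,500, 40×R14,500 (q = 77 of N = 112).
Shortfall ratios (z−y)/z: 0.5581 (×37), 0.3256 (×40); sum = 33.674419.
I averages over the q = 77 poor units only: 33.674419 / 77 = 0.4373.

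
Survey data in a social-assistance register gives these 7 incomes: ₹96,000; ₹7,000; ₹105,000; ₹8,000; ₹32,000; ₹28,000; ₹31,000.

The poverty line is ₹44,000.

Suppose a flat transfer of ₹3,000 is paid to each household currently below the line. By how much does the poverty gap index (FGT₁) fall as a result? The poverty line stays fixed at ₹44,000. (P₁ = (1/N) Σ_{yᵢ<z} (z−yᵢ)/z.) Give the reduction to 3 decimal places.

Before: below the line — ₹7,000, ₹8,000, ₹28,000, ₹31,000, ₹32,000; poverty gap index (FGT₁) = 0.37013.
After the ₹3,000 transfer: below the line — ₹10,000, ₹11,000, ₹31,000, ₹34,000, ₹35,000; poverty gap index (FGT₁) = 0.32143.
Reduction = 0.37013 − 0.32143 = 0.049.

0.049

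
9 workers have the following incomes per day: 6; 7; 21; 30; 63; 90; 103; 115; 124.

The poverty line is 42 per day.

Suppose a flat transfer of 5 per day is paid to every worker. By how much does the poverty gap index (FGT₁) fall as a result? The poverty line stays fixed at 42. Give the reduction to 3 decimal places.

0.053

Before: below the line — 6, 7, 21, 30; poverty gap index (FGT₁) = 0.27513.
After the 5 transfer: below the line — 11, 12, 26, 35; poverty gap index (FGT₁) = 0.22222.
Reduction = 0.27513 − 0.22222 = 0.053.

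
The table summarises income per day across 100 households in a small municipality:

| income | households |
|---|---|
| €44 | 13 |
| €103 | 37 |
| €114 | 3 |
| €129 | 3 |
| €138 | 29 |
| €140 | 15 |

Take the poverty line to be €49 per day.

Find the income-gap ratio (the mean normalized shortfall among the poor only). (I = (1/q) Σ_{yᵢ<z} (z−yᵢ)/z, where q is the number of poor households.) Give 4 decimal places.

Below the line: 13×€44 (q = 13 of N = 100).
Shortfall ratios (z−y)/z: 0.1020 (×13); sum = 1.326531.
The income-gap ratio divides by q (the poor only): 1.326531 / 13 = 0.1020.

0.1020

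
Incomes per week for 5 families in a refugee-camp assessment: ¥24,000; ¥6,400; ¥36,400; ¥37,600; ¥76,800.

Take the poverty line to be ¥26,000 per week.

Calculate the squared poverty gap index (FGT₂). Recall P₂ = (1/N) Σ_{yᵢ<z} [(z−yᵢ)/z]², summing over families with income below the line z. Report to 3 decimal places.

Below the line: ¥6,400, ¥24,000 (q = 2 of N = 5).
Shortfall ratios: (26000−6400)/26000 = 0.7538; (26000−24000)/26000 = 0.0769.
Squared: 0.5683; 0.0059.
Sum = 0.574201; P₂ = 0.574201 / 5 = 0.115.

0.115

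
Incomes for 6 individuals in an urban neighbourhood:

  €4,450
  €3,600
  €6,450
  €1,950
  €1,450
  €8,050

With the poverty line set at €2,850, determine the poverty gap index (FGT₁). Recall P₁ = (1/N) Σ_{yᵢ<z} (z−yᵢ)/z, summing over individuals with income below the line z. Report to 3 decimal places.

0.135

Poor units: €1,450, €1,950 (q = 2 of N = 6).
Relative gaps: (2850−1450)/2850 = 0.4912; (2850−1950)/2850 = 0.3158.
Sum of shortfalls = 0.807018; P₁ averages over all N: 0.807018 / 6 = 0.135.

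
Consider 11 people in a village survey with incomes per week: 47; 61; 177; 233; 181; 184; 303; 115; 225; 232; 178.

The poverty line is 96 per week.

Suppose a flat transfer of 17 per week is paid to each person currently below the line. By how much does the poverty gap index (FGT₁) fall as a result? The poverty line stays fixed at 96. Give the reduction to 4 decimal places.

0.0322

Before: below the line — 47, 61; poverty gap index (FGT₁) = 0.079545.
After the 17 transfer: below the line — 64, 78; poverty gap index (FGT₁) = 0.047348.
Reduction = 0.079545 − 0.047348 = 0.0322.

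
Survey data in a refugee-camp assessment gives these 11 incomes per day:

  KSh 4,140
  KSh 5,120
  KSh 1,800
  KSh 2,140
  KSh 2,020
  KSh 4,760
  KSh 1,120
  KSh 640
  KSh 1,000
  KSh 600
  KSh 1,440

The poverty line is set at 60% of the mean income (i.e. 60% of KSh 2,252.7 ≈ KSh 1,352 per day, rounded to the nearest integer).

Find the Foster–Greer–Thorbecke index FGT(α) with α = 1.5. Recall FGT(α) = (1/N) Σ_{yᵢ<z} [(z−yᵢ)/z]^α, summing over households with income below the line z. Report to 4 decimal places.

Below the line: KSh 600, KSh 640, KSh 1,000, KSh 1,120 (q = 4 of N = 11).
Shortfall ratios: (1352−600)/1352 = 0.5562; (1352−640)/1352 = 0.5266; (1352−1000)/1352 = 0.2604; (1352−1120)/1352 = 0.1716.
Raised to α = 1.5: 0.41482; 0.38217; 0.13285; 0.07108.
Sum = 1.000920; FGT(1.5) = 1.000920 / 11 = 0.0910.

0.0910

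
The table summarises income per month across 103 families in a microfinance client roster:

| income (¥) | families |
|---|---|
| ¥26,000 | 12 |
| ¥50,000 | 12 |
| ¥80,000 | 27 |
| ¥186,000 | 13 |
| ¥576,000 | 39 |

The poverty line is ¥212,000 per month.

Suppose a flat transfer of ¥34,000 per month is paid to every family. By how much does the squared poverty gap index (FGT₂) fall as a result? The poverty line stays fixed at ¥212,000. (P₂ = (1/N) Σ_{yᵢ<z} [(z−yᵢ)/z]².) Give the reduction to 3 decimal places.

Before: below the line — 12×¥26,000, 12×¥50,000, 27×¥80,000, 13×¥186,000; squared poverty gap index (FGT₂) = 0.26123.
After the ¥34,000 transfer: below the line — 12×¥60,000, 12×¥84,000, 27×¥114,000; squared poverty gap index (FGT₂) = 0.15838.
Reduction = 0.26123 − 0.15838 = 0.103.

0.103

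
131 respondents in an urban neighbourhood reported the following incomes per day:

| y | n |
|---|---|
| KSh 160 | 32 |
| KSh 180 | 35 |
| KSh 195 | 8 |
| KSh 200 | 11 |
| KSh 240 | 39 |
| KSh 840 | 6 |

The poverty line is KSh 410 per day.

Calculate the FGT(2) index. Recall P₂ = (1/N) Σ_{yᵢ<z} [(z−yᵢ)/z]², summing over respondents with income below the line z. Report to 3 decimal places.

Below z: 32×KSh 160, 35×KSh 180, 8×KSh 195, 11×KSh 200, 39×KSh 240 (q = 125 of N = 131).
Normalized shortfalls: (410−160)/410 = 0.6098 (×32); (410−180)/410 = 0.5610 (×35); (410−195)/410 = 0.5244 (×8); (410−200)/410 = 0.5122 (×11); (410−240)/410 = 0.4146 (×39).
Squared: 0.3718 (×32); 0.3147 (×35); 0.2750 (×8); 0.2623 (×11); 0.1719 (×39).
Sum = 34.702558; P₂ = 34.702558 / 131 = 0.265.

0.265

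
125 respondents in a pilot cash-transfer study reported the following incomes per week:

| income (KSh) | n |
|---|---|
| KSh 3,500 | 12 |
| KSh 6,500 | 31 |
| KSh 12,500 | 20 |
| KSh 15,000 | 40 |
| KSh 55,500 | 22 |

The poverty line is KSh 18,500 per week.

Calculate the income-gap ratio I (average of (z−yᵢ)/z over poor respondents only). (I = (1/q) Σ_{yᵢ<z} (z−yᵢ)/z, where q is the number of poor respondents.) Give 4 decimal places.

Below z: 12×KSh 3,500, 31×KSh 6,500, 20×KSh 12,500, 40×KSh 15,000 (q = 103 of N = 125).
Relative gaps: 0.8108 (×12), 0.6486 (×31), 0.3243 (×20), 0.1892 (×40); sum = 43.891892.
The income-gap ratio divides by q (the poor only): 43.891892 / 103 = 0.4261.

0.4261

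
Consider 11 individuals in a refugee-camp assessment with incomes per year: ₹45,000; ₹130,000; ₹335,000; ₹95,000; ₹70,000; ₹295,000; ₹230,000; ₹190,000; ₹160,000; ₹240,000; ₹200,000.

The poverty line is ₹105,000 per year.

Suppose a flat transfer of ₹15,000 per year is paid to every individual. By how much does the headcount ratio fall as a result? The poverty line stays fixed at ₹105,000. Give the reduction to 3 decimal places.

0.091

Before: below the line — ₹45,000, ₹70,000, ₹95,000; headcount ratio = 0.27273.
After the ₹15,000 transfer: below the line — ₹60,000, ₹85,000; headcount ratio = 0.18182.
Reduction = 0.27273 − 0.18182 = 0.091.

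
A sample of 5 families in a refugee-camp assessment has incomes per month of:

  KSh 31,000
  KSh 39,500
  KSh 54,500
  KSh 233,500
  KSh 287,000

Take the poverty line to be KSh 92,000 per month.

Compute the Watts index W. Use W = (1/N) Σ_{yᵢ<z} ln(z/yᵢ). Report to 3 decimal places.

0.491

Below z: KSh 31,000, KSh 39,500, KSh 54,500 (q = 3 of N = 5).
Log gaps: ln(92000/31000) = 1.0878; ln(92000/39500) = 0.8455; ln(92000/54500) = 0.5236.
W = 2.456877 / 5 = 0.491.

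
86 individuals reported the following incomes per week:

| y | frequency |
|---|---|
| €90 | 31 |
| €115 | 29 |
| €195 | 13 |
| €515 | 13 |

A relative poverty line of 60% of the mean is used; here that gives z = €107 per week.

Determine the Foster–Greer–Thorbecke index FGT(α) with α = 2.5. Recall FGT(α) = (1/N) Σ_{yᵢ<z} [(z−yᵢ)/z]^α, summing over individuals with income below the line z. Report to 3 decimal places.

0.004

Poor units: 31×€90 (q = 31 of N = 86).
Normalized shortfalls: (107−90)/107 = 0.1589 (×31).
Raised to α = 2.5: 0.01006 (×31).
Sum = 0.311907; FGT(2.5) = 0.311907 / 86 = 0.004.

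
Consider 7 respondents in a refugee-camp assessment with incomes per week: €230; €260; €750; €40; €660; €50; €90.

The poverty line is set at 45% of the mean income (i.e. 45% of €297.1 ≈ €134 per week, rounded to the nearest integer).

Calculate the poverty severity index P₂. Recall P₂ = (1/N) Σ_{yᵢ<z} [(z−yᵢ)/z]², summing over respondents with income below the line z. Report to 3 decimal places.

Poor units: €40, €50, €90 (q = 3 of N = 7).
Normalized shortfalls: (134−40)/134 = 0.7015; (134−50)/134 = 0.6269; (134−90)/134 = 0.3284.
Squared: 0.4921; 0.3930; 0.1078.
Sum = 0.992871; P₂ = 0.992871 / 7 = 0.142.

0.142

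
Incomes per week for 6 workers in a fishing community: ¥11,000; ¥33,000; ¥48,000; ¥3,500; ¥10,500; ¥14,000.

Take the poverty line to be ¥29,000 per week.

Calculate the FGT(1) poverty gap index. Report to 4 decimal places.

0.4425

Poor units: ¥3,500, ¥10,500, ¥11,000, ¥14,000 (q = 4 of N = 6).
Shortfall ratios: (29000−3500)/29000 = 0.8793; (29000−10500)/29000 = 0.6379; (29000−11000)/29000 = 0.6207; (29000−14000)/29000 = 0.5172.
Sum of shortfalls = 2.655172; P₁ averages over all N: 2.655172 / 6 = 0.4425.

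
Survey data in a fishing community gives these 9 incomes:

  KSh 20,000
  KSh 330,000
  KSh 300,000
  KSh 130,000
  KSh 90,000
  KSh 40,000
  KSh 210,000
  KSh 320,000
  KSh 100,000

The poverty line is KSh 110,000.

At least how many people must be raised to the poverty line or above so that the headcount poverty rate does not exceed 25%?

2

4 of the 9 people are poor, so H = 4/9 = 0.444.
A headcount ratio of at most 25% allows at most ⌊0.25 × 9⌋ = 2 poor people.
So at least 4 − 2 = 2 must be lifted.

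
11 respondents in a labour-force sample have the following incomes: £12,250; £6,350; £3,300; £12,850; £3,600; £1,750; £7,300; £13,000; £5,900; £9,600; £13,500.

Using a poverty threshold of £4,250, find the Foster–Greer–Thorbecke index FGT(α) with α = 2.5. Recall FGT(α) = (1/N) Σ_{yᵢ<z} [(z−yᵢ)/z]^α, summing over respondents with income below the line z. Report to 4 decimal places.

0.0271

Below the line: £1,750, £3,300, £3,600 (q = 3 of N = 11).
Relative gaps: (4250−1750)/4250 = 0.5882; (4250−3300)/4250 = 0.2235; (4250−3600)/4250 = 0.1529.
Raised to α = 2.5: 0.26539; 0.02362; 0.00915.
Sum = 0.298157; FGT(2.5) = 0.298157 / 11 = 0.0271.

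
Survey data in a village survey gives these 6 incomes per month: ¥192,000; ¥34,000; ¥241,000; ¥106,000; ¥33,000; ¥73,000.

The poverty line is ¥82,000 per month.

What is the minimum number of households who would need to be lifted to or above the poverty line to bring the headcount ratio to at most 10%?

Currently q = 3 of N = 6 are below the line (H = 0.500).
A headcount ratio of at most 10% allows at most ⌊0.10 × 6⌋ = 0 poor households.
So at least 3 − 0 = 3 must be lifted.

3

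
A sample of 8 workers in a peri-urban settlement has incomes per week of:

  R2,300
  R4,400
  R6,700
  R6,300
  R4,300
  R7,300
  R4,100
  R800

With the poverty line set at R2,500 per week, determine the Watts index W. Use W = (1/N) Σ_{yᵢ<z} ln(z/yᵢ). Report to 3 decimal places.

Poor units: R800, R2,300 (q = 2 of N = 8).
Log gaps: ln(2500/800) = 1.1394; ln(2500/2300) = 0.0834.
W = 1.222816 / 8 = 0.153.

0.153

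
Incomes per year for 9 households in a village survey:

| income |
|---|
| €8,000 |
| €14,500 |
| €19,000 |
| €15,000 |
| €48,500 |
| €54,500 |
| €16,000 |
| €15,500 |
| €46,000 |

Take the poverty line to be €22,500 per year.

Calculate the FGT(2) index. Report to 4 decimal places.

Poor units: €8,000, €14,500, €15,000, €15,500, €16,000, €19,000 (q = 6 of N = 9).
Gap ratios (z−y)/z: (22500−8000)/22500 = 0.6444; (22500−14500)/22500 = 0.3556; (22500−15000)/22500 = 0.3333; (22500−15500)/22500 = 0.3111; (22500−16000)/22500 = 0.2889; (22500−19000)/22500 = 0.1556.
Squared: 0.4153; 0.1264; 0.1111; 0.0968; 0.0835; 0.0242.
Sum = 0.857284; P₂ = 0.857284 / 9 = 0.0953.

0.0953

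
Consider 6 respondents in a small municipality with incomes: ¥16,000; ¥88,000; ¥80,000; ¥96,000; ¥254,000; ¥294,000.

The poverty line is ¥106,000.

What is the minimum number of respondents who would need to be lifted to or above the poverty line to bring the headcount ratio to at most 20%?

3

Currently q = 4 of N = 6 are below the line (H = 0.667).
A headcount ratio of at most 20% allows at most ⌊0.20 × 6⌋ = 1 poor respondents.
So at least 4 − 1 = 3 must be lifted.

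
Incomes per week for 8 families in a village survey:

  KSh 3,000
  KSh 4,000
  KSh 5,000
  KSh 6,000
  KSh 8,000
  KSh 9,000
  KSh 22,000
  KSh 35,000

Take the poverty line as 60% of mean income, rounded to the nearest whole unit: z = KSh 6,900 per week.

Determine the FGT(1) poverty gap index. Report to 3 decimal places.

Below the line: KSh 3,000, KSh 4,000, KSh 5,000, KSh 6,000 (q = 4 of N = 8).
Normalized shortfalls: (6900−3000)/6900 = 0.5652; (6900−4000)/6900 = 0.4203; (6900−5000)/6900 = 0.2754; (6900−6000)/6900 = 0.1304.
Sum of shortfalls = 1.391304; P₁ averages over all N: 1.391304 / 8 = 0.174.

0.174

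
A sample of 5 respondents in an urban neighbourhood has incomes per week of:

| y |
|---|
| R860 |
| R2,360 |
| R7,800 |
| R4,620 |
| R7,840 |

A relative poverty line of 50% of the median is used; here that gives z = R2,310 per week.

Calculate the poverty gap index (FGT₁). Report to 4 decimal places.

Below the line: R860 (q = 1 of N = 5).
Shortfall ratios: (2310−860)/2310 = 0.6277.
Sum of shortfalls = 0.627706; P₁ averages over all N: 0.627706 / 5 = 0.1255.

0.1255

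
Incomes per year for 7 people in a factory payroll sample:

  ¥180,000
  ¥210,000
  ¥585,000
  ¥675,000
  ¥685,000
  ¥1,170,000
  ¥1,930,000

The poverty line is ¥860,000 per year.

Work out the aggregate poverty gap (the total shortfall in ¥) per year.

¥1,965,000

Below z: ¥180,000, ¥210,000, ¥585,000, ¥675,000, ¥685,000 (q = 5 of N = 7).
Individual gaps: 860000−180000 = 680000; 860000−210000 = 650000; 860000−585000 = 275000; 860000−675000 = 185000; 860000−685000 = 175000.
Aggregate gap = ¥1,965,000.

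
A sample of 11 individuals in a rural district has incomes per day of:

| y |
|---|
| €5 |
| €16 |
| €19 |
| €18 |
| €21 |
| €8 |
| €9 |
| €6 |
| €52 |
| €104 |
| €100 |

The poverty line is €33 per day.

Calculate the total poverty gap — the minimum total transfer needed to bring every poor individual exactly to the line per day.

€162

Incomes under z: €5, €6, €8, €9, €16, €18, €19, €21 (q = 8 of N = 11).
Individual gaps: 33−5 = 28; 33−6 = 27; 33−8 = 25; 33−9 = 24; 33−16 = 17; 33−18 = 15; 33−19 = 14; 33−21 = 12.
Aggregate gap = €162.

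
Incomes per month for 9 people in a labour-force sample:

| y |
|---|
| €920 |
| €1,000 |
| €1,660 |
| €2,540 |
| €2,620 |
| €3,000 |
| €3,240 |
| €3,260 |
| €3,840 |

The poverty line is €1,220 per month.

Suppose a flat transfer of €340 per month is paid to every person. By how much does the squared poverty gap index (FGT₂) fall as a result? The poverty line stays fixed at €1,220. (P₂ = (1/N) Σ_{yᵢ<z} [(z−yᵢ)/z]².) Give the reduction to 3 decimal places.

0.010

Before: below the line — €920, €1,000; squared poverty gap index (FGT₂) = 0.01033.
After the €340 transfer: below the line — none; squared poverty gap index (FGT₂) = 0.00000.
Reduction = 0.01033 − 0.00000 = 0.010.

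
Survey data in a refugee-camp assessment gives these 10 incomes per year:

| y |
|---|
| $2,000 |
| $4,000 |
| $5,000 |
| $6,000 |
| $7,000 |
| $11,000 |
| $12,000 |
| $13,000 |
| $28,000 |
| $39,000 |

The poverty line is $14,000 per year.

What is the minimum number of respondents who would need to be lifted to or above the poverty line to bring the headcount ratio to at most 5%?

Currently q = 8 of N = 10 are below the line (H = 0.800).
A headcount ratio of at most 5% allows at most ⌊0.05 × 10⌋ = 0 poor respondents.
So at least 8 − 0 = 8 must be lifted.

8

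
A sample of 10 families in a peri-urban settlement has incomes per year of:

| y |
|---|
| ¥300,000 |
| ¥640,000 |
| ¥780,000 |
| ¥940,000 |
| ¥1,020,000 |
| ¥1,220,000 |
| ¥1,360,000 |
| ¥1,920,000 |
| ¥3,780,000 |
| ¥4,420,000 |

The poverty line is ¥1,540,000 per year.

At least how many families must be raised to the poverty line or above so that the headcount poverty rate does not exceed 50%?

2

7 of the 10 families are poor, so H = 7/10 = 0.700.
A headcount ratio of at most 50% allows at most ⌊0.50 × 10⌋ = 5 poor families.
So at least 7 − 5 = 2 must be lifted.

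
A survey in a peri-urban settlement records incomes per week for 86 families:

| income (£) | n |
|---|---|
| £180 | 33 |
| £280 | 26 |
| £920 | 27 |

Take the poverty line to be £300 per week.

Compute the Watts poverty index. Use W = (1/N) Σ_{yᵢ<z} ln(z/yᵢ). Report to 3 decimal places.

0.217

Poor units: 33×£180, 26×£280 (q = 59 of N = 86).
ln(z/y) terms: ln(300/180) = 0.5108 (×33); ln(300/280) = 0.0690 (×26).
W = 18.651060 / 86 = 0.217.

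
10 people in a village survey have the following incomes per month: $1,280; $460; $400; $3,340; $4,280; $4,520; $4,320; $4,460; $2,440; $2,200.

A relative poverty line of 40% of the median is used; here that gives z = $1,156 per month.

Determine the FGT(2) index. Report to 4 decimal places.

Below the line: $400, $460 (q = 2 of N = 10).
Normalized shortfalls: (1156−400)/1156 = 0.6540; (1156−460)/1156 = 0.6021.
Squared: 0.4277; 0.3625.
Sum = 0.790185; P₂ = 0.790185 / 10 = 0.0790.

0.0790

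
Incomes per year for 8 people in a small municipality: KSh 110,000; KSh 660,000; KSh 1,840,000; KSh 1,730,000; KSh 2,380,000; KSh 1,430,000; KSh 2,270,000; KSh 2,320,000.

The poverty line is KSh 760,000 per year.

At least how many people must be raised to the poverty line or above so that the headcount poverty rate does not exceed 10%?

2

2 of the 8 people are poor, so H = 2/8 = 0.250.
A headcount ratio of at most 10% allows at most ⌊0.10 × 8⌋ = 0 poor people.
So at least 2 − 0 = 2 must be lifted.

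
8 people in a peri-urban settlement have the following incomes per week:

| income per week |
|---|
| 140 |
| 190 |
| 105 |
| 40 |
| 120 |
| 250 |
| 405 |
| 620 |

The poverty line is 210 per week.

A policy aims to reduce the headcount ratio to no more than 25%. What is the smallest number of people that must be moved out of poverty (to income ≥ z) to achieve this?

Currently q = 5 of N = 8 are below the line (H = 0.625).
A headcount ratio of at most 25% allows at most ⌊0.25 × 8⌋ = 2 poor people.
So at least 5 − 2 = 3 must be lifted.

3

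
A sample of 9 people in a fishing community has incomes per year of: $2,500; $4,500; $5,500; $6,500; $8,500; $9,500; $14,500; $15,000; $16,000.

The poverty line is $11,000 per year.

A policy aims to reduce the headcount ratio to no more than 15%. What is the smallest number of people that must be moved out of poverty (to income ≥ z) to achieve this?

Currently q = 6 of N = 9 are below the line (H = 0.667).
A headcount ratio of at most 15% allows at most ⌊0.15 × 9⌋ = 1 poor people.
So at least 6 − 1 = 5 must be lifted.

5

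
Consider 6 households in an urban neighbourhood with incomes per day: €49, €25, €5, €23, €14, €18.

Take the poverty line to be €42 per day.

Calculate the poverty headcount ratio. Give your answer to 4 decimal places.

0.8333

5 of the 6 households have income below €42.
H = 5/6 = 0.8333.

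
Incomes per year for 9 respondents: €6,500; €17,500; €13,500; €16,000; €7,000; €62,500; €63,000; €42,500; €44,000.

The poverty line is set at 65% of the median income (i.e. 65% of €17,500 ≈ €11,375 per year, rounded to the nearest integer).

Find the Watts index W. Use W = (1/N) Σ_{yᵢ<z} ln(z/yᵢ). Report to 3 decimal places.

0.116

Poor units: €6,500, €7,000 (q = 2 of N = 9).
Log gaps: ln(11375/6500) = 0.5596; ln(11375/7000) = 0.4855.
W = 1.045124 / 9 = 0.116.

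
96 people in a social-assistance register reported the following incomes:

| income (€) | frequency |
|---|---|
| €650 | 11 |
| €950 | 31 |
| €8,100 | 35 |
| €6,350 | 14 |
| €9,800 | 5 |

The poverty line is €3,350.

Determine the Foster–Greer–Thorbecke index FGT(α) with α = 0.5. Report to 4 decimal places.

0.3762

Incomes under z: 11×€650, 31×€950 (q = 42 of N = 96).
Relative gaps: (3350−650)/3350 = 0.8060 (×11); (3350−950)/3350 = 0.7164 (×31).
Raised to α = 0.5: 0.89776 (×11); 0.84641 (×31).
Sum = 36.114199; FGT(0.5) = 36.114199 / 96 = 0.3762.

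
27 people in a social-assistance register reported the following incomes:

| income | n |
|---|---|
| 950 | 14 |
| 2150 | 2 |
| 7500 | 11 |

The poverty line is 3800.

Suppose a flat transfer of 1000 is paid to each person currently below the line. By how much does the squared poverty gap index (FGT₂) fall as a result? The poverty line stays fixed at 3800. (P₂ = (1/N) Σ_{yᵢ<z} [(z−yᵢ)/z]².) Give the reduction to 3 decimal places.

Before: below the line — 14×950, 2×2150; squared poverty gap index (FGT₂) = 0.30563.
After the 1000 transfer: below the line — 14×1950, 2×3150; squared poverty gap index (FGT₂) = 0.12506.
Reduction = 0.30563 − 0.12506 = 0.181.

0.181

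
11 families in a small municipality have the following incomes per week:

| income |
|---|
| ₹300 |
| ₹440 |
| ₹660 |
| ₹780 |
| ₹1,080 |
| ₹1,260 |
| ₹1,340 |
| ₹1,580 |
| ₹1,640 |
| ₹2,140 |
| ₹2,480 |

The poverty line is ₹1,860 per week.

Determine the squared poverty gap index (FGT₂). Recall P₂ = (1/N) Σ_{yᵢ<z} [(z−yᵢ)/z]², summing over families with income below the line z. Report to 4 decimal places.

0.2213

Incomes under z: ₹300, ₹440, ₹660, ₹780, ₹1,080, ₹1,260, ₹1,340, ₹1,580, ₹1,640 (q = 9 of N = 11).
Shortfall ratios: (1860−300)/1860 = 0.8387; (1860−440)/1860 = 0.7634; (1860−660)/1860 = 0.6452; (1860−780)/1860 = 0.5806; (1860−1080)/1860 = 0.4194; (1860−1260)/1860 = 0.3226; (1860−1340)/1860 = 0.2796; (1860−1580)/1860 = 0.1505; (1860−1640)/1860 = 0.1183.
Squared: 0.7034; 0.5828; 0.4162; 0.3371; 0.1759; 0.1041; 0.0782; 0.0227; 0.0140.
Sum = 2.434385; P₂ = 2.434385 / 11 = 0.2213.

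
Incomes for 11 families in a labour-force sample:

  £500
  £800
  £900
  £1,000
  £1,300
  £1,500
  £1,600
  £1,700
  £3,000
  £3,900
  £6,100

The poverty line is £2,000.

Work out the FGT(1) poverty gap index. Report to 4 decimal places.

Incomes under z: £500, £800, £900, £1,000, £1,300, £1,500, £1,600, £1,700 (q = 8 of N = 11).
Normalized shortfalls: (2000−500)/2000 = 0.7500; (2000−800)/2000 = 0.6000; (2000−900)/2000 = 0.5500; (2000−1000)/2000 = 0.5000; (2000−1300)/2000 = 0.3500; (2000−1500)/2000 = 0.2500; (2000−1600)/2000 = 0.2000; (2000−1700)/2000 = 0.1500.
Sum of shortfalls = 3.350000; P₁ averages over all N: 3.350000 / 11 = 0.3045.

0.3045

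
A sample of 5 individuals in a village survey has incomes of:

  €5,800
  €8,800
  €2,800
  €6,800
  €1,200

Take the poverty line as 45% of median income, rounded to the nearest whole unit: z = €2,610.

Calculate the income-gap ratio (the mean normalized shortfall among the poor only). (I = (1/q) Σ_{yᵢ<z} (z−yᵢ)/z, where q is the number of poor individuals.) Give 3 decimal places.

0.540

Below the line: €1,200 (q = 1 of N = 5).
Shortfall ratios (z−y)/z: 0.5402; sum = 0.540230.
The income-gap ratio divides by q (the poor only): 0.540230 / 1 = 0.540.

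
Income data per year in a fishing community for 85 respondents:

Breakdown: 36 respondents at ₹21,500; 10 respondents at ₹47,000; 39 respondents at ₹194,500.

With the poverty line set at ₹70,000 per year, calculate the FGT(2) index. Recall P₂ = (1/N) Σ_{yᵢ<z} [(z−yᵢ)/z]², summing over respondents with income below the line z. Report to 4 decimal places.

0.2160

Poor units: 36×₹21,500, 10×₹47,000 (q = 46 of N = 85).
Gap ratios (z−y)/z: (70000−21500)/70000 = 0.6929 (×36); (70000−47000)/70000 = 0.3286 (×10).
Squared: 0.4801 (×36); 0.1080 (×10).
Sum = 18.361429; P₂ = 18.361429 / 85 = 0.2160.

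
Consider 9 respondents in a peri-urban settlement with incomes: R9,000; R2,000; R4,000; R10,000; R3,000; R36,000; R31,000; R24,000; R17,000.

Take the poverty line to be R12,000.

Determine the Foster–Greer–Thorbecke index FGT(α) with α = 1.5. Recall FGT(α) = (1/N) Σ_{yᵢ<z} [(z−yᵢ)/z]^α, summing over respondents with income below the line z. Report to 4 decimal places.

Poor units: R2,000, R3,000, R4,000, R9,000, R10,000 (q = 5 of N = 9).
Shortfall ratios: (12000−2000)/12000 = 0.8333; (12000−3000)/12000 = 0.7500; (12000−4000)/12000 = 0.6667; (12000−9000)/12000 = 0.2500; (12000−10000)/12000 = 0.1667.
Raised to α = 1.5: 0.76073; 0.64952; 0.54433; 0.12500; 0.06804.
Sum = 2.147617; FGT(1.5) = 2.147617 / 9 = 0.2386.

0.2386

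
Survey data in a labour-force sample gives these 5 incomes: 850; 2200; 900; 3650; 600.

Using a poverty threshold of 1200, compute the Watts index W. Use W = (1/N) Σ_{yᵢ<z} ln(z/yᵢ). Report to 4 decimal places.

0.2651

Below z: 600, 850, 900 (q = 3 of N = 5).
Log gaps: ln(1200/600) = 0.6931; ln(1200/850) = 0.3448; ln(1200/900) = 0.2877.
W = 1.325670 / 5 = 0.2651.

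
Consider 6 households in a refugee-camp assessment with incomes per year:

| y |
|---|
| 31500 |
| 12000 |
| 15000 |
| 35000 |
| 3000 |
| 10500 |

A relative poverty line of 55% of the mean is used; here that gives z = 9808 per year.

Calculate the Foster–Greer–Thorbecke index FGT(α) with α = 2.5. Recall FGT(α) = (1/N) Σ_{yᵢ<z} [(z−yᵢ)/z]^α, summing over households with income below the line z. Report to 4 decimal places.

Poor units: 3000 (q = 1 of N = 6).
Gap ratios (z−y)/z: (9808−3000)/9808 = 0.6941.
Raised to α = 2.5: 0.40142.
Sum = 0.401419; FGT(2.5) = 0.401419 / 6 = 0.0669.

0.0669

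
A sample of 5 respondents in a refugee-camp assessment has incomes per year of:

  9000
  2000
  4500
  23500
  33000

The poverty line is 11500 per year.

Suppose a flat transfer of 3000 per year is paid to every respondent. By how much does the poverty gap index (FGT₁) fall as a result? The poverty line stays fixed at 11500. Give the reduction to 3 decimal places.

0.148

Before: below the line — 2000, 4500, 9000; poverty gap index (FGT₁) = 0.33043.
After the 3000 transfer: below the line — 5000, 7500; poverty gap index (FGT₁) = 0.18261.
Reduction = 0.33043 − 0.18261 = 0.148.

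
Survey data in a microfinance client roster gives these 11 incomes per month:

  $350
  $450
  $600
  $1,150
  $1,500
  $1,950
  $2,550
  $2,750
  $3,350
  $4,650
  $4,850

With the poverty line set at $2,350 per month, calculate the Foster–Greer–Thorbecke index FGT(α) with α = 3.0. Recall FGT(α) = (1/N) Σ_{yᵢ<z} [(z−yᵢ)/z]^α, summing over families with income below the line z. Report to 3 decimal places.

0.158

Below z: $350, $450, $600, $1,150, $1,500, $1,950 (q = 6 of N = 11).
Relative gaps: (2350−350)/2350 = 0.8511; (2350−450)/2350 = 0.8085; (2350−600)/2350 = 0.7447; (2350−1150)/2350 = 0.5106; (2350−1500)/2350 = 0.3617; (2350−1950)/2350 = 0.1702.
Raised to α = 3.0: 0.61643; 0.52851; 0.41296; 0.13315; 0.04732; 0.00493.
Sum = 1.743313; FGT(3.0) = 1.743313 / 11 = 0.158.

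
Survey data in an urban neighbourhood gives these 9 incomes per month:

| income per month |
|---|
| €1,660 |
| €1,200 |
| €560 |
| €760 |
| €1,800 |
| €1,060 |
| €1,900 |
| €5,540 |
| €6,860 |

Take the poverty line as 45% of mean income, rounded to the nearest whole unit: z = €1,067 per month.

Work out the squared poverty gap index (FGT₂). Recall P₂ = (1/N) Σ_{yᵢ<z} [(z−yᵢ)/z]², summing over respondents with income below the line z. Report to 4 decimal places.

0.0343

Below z: €560, €760, €1,060 (q = 3 of N = 9).
Gap ratios (z−y)/z: (1067−560)/1067 = 0.4752; (1067−760)/1067 = 0.2877; (1067−1060)/1067 = 0.0066.
Squared: 0.2258; 0.0828; 0.0000.
Sum = 0.308608; P₂ = 0.308608 / 9 = 0.0343.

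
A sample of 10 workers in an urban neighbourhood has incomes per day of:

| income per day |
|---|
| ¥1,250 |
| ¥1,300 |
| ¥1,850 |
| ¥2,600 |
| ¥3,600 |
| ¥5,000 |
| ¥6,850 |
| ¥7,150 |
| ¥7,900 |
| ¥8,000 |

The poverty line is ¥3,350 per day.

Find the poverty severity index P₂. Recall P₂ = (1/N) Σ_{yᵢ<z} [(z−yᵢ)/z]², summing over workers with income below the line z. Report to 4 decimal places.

Poor units: ¥1,250, ¥1,300, ¥1,850, ¥2,600 (q = 4 of N = 10).
Shortfall ratios: (3350−1250)/3350 = 0.6269; (3350−1300)/3350 = 0.6119; (3350−1850)/3350 = 0.4478; (3350−2600)/3350 = 0.2239.
Squared: 0.3930; 0.3745; 0.2005; 0.0501.
Sum = 1.018044; P₂ = 1.018044 / 10 = 0.1018.

0.1018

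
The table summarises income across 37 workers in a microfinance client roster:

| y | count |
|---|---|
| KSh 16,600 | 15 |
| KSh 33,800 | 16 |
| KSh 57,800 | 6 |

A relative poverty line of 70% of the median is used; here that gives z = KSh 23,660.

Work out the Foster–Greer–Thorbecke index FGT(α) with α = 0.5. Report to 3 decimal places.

0.221

Poor units: 15×KSh 16,600 (q = 15 of N = 37).
Shortfall ratios: (23660−16600)/23660 = 0.2984 (×15).
Raised to α = 0.5: 0.54625 (×15).
Sum = 8.193817; FGT(0.5) = 8.193817 / 37 = 0.221.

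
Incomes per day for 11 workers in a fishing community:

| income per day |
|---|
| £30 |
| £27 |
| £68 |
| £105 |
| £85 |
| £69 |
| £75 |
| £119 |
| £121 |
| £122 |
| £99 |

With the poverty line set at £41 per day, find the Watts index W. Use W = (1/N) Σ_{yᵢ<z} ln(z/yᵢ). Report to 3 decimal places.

0.066

Poor units: £27, £30 (q = 2 of N = 11).
Log shortfalls: ln(41/27) = 0.4177; ln(41/30) = 0.3124.
W = 0.730110 / 11 = 0.066.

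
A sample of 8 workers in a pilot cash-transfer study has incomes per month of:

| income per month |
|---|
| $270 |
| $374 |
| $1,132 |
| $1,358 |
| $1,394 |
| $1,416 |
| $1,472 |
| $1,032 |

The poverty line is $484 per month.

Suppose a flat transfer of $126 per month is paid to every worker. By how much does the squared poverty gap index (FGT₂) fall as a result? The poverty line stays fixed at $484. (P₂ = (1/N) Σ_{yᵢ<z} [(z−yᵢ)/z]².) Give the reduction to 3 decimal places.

Before: below the line — $270, $374; squared poverty gap index (FGT₂) = 0.03089.
After the $126 transfer: below the line — $396; squared poverty gap index (FGT₂) = 0.00413.
Reduction = 0.03089 − 0.00413 = 0.027.

0.027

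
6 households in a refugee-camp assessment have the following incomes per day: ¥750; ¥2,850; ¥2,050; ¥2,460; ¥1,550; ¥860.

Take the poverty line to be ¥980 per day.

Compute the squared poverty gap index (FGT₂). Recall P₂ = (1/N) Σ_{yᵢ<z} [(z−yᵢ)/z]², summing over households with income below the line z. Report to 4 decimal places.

0.0117

Incomes under z: ¥750, ¥860 (q = 2 of N = 6).
Gap ratios (z−y)/z: (980−750)/980 = 0.2347; (980−860)/980 = 0.1224.
Squared: 0.0551; 0.0150.
Sum = 0.070075; P₂ = 0.070075 / 6 = 0.0117.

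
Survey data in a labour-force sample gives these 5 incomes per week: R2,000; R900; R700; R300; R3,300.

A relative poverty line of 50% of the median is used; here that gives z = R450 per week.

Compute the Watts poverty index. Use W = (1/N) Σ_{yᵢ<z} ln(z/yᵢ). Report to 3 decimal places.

Below z: R300 (q = 1 of N = 5).
ln(z/y) terms: ln(450/300) = 0.4055.
W = 0.405465 / 5 = 0.081.

0.081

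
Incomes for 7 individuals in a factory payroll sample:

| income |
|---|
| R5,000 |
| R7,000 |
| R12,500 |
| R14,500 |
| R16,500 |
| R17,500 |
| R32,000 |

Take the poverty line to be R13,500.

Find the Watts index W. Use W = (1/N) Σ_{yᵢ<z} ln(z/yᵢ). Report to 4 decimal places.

Poor units: R5,000, R7,000, R12,500 (q = 3 of N = 7).
ln(z/y) terms: ln(13500/5000) = 0.9933; ln(13500/7000) = 0.6568; ln(13500/12500) = 0.0770.
W = 1.726992 / 7 = 0.2467.

0.2467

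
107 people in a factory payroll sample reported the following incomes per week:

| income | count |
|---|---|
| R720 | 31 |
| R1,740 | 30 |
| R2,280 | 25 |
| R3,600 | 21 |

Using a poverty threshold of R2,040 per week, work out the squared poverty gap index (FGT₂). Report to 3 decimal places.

0.127

Below the line: 31×R720, 30×R1,740 (q = 61 of N = 107).
Shortfall ratios: (2040−720)/2040 = 0.6471 (×31); (2040−1740)/2040 = 0.1471 (×30).
Squared: 0.4187 (×31); 0.0216 (×30).
Sum = 13.628028; P₂ = 13.628028 / 107 = 0.127.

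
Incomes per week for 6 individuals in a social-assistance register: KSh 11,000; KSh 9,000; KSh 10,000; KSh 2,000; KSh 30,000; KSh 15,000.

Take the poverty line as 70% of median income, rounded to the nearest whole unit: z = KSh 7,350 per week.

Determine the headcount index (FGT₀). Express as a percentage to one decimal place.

16.7%

1 of the 6 individuals have income below KSh 7,350.
H = 1/6 = 16.7%.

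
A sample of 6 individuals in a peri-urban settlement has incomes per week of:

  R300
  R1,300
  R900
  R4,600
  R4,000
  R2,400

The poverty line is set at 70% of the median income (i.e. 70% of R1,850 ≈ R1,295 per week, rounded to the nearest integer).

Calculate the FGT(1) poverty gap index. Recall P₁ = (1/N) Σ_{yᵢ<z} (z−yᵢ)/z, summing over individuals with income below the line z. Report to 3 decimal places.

Below the line: R300, R900 (q = 2 of N = 6).
Normalized shortfalls: (1295−300)/1295 = 0.7683; (1295−900)/1295 = 0.3050.
Σ = 1.073359. Dividing by the full population N = 6 gives P₁ = 0.179.

0.179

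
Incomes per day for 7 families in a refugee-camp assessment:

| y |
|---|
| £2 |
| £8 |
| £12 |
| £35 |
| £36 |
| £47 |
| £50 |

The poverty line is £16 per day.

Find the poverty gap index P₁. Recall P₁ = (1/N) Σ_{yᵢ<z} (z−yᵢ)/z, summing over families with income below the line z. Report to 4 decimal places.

0.2321

Poor units: £2, £8, £12 (q = 3 of N = 7).
Shortfall ratios: (16−2)/16 = 0.8750; (16−8)/16 = 0.5000; (16−12)/16 = 0.2500.
Sum of shortfalls = 1.625000; P₁ averages over all N: 1.625000 / 7 = 0.2321.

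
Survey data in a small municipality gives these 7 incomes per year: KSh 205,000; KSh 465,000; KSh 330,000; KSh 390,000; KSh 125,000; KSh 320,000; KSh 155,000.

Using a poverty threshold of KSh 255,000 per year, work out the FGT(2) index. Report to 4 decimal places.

0.0646

Below the line: KSh 125,000, KSh 155,000, KSh 205,000 (q = 3 of N = 7).
Shortfall ratios: (255000−125000)/255000 = 0.5098; (255000−155000)/255000 = 0.3922; (255000−205000)/255000 = 0.1961.
Squared: 0.2599; 0.1538; 0.0384.
Sum = 0.452134; P₂ = 0.452134 / 7 = 0.0646.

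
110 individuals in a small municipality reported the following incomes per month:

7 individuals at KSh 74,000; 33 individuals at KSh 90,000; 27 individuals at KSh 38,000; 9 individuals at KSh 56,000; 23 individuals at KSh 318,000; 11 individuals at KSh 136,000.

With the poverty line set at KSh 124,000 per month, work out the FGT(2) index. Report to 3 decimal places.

Incomes under z: 27×KSh 38,000, 9×KSh 56,000, 7×KSh 74,000, 33×KSh 90,000 (q = 76 of N = 110).
Shortfall ratios: (124000−38000)/124000 = 0.6935 (×27); (124000−56000)/124000 = 0.5484 (×9); (124000−74000)/124000 = 0.4032 (×7); (124000−90000)/124000 = 0.2742 (×33).
Squared: 0.4810 (×27); 0.3007 (×9); 0.1626 (×7); 0.0752 (×33).
Sum = 19.312955; P₂ = 19.312955 / 110 = 0.176.

0.176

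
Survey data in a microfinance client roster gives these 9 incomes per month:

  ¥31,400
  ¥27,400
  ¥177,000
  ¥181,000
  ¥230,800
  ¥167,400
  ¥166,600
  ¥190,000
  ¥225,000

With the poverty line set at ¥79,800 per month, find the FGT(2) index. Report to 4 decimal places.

Poor units: ¥27,400, ¥31,400 (q = 2 of N = 9).
Shortfall ratios: (79800−27400)/79800 = 0.6566; (79800−31400)/79800 = 0.6065.
Squared: 0.4312; 0.3679.
Sum = 0.799040; P₂ = 0.799040 / 9 = 0.0888.

0.0888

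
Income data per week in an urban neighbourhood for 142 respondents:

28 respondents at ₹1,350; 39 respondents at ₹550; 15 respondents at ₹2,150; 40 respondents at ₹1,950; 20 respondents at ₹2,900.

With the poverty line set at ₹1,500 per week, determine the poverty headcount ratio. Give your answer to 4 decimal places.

67 of the 142 respondents have income below ₹1,500.
H = 67/142 = 0.4718.

0.4718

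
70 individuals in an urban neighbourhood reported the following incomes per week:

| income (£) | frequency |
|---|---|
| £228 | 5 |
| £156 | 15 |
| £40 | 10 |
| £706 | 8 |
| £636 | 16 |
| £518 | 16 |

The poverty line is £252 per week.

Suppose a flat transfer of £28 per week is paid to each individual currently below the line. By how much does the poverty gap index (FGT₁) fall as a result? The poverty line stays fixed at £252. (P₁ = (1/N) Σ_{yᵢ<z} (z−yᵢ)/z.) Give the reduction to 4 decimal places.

0.0465

Before: below the line — 10×£40, 15×£156, 5×£228; poverty gap index (FGT₁) = 0.208617.
After the £28 transfer: below the line — 10×£68, 15×£184; poverty gap index (FGT₁) = 0.162132.
Reduction = 0.208617 − 0.162132 = 0.0465.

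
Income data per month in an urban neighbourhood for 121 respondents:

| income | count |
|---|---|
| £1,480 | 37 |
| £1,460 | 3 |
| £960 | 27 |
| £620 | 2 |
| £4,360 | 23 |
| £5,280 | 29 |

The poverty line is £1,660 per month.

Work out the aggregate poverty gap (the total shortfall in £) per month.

£28,240

Below z: 2×£620, 27×£960, 3×£1,460, 37×£1,480 (q = 69 of N = 121).
Individual gaps: 2×(1660−620) = 2080; 27×(1660−960) = 18900; 3×(1660−1460) = 600; 37×(1660−1480) = 6660.
Aggregate gap = £28,240.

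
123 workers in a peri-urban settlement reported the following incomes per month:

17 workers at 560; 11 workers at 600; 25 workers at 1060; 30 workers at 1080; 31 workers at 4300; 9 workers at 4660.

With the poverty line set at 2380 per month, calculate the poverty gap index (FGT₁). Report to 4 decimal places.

0.4185

Below the line: 17×560, 11×600, 25×1060, 30×1080 (q = 83 of N = 123).
Shortfall ratios: (2380−560)/2380 = 0.7647 (×17); (2380−600)/2380 = 0.7479 (×11); (2380−1060)/2380 = 0.5546 (×25); (2380−1080)/2380 = 0.5462 (×30).
Σ = 51.478992. Dividing by the full population N = 123 gives P₁ = 0.4185.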